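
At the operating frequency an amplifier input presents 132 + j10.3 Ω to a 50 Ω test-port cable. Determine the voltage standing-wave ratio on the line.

Γ = (Z_L − Z_0)/(Z_L + Z_0) = (82 + j10.3)/(182 + j10.3)
|Γ| = 82.6/182 = 0.453
VSWR = (1 + |Γ|)/(1 − |Γ|) = 1.45/0.547

VSWR ≈ 2.66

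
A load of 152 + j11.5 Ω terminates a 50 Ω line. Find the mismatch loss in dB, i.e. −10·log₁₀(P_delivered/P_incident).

Γ = (102 + j11.5)/(202 + j11.5), |Γ| = 0.507
|Γ|² = 0.257, so P_del/P_inc = 1 − |Γ|² = 0.743
ML = −10·log₁₀(1 − |Γ|²)

mismatch loss ≈ 1.29 dB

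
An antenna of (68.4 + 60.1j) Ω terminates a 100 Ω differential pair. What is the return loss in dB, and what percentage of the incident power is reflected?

Γ = (-31.6 + j60.1)/(168.4 + j60.1), |Γ| = 0.38
RL = −20·log₁₀(0.38) = 8.41 dB
P_refl/P_inc = |Γ|² = 0.144

RL ≈ 8.41 dB; 14.4% of incident power reflected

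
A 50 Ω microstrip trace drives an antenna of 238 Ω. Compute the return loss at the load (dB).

RL ≈ 3.7 dB

Γ = (238 − 50)/(238 + 50) = 0.653
RL = −20·log₁₀|Γ| = −20·log₁₀(0.653)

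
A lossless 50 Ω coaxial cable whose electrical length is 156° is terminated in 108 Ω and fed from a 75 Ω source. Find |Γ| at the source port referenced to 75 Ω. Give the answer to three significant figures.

|Γ| ≈ 0.29

tan(βl) = -0.445
Z_in = Z_0·(Z_L + jZ_0·tanβl)/(Z_0 + jZ_L·tanβl) = 67.2 + j42.4 Ω
Γ_s = (Z_in − Z_s)/(Z_in + Z_s) = (-7.77 + j42.4)/(142 + j42.4), |Γ_s| = 0.29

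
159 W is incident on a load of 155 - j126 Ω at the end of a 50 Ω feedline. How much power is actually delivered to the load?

|Γ| = |(105 − j126)/(205 − j126)| = 0.682
|Γ|² = 0.465
P_refl = |Γ|²·P_inc = 73.9 W, P_del = (1 − |Γ|²)·P_inc = 85.1 W

P_delivered ≈ 85.1 W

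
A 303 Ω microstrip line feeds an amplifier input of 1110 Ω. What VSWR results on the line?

VSWR ≈ 3.66

Γ = (1110 − 303)/(1110 + 303) = 0.571
VSWR = (1 + 0.571)/(1 − 0.571)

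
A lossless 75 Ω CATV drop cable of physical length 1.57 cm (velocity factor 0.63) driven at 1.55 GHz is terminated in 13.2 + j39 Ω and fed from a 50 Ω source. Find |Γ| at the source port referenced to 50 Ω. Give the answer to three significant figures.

|Γ| ≈ 0.825

λ = v/f = 0.63·c / 1.55 GHz = 0.122 m
βl = 2π·l/λ = 2π × 0.129 = 46.4°
tan(βl) = 1.05
Z_in = Z_0·(Z_L + jZ_0·tanβl)/(Z_0 + jZ_L·tanβl) = 115 + j212 Ω
Γ_s = (Z_in − Z_s)/(Z_in + Z_s) = (65 + j212)/(165 + j212), |Γ_s| = 0.825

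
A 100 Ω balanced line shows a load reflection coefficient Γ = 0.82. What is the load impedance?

Z_L ≈ 1010 Ω

Z_L = Z_0·(1 + Γ)/(1 − Γ) = 100·(1.82)/(0.18)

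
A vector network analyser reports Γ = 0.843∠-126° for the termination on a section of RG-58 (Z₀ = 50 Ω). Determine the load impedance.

Z_L = Z_0·(1 + Γ)/(1 − Γ) = 50·(0.504 − j0.682)/(1.5 + j0.682)

Z_L ≈ 5.36 − j25.2 Ω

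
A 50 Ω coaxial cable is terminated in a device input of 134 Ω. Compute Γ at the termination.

Γ = (Z_L − Z_0)/(Z_L + Z_0) = (134 − 50)/(134 + 50) = 84/184

Γ = 0.457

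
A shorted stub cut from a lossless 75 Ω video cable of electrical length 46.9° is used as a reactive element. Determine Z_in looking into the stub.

Z_in ≈ +j80.1 Ω

tan(βl) = 1.07
For a shorted stub, Z_in = jZ_0·tan(βl)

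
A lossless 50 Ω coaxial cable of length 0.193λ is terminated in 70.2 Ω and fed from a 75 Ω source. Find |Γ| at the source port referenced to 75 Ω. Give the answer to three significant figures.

βl = 2π × 0.193 = 69.5°
tan(βl) = 2.67
Z_in = Z_0·(Z_L + jZ_0·tanβl)/(Z_0 + jZ_L·tanβl) = 37.9 − j8.61 Ω
Γ_s = (Z_in − Z_s)/(Z_in + Z_s) = (-37.1 − j8.61)/(113 − j8.61), |Γ_s| = 0.336

|Γ| ≈ 0.336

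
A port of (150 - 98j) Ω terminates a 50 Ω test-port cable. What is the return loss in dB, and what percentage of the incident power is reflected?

RL ≈ 4.03 dB; 39.5% of incident power reflected

Γ = (100 − j98)/(200 − j98), |Γ| = 0.629
RL = −20·log₁₀(0.629) = 4.03 dB
P_refl/P_inc = |Γ|² = 0.395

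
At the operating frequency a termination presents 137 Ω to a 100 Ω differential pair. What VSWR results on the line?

VSWR ≈ 1.37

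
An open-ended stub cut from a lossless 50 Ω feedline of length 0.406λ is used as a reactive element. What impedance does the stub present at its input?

Z_in ≈ +j74.6 Ω

βl = 2π × 0.406 = 146°
tan(βl) = -0.67
For an open-ended stub, Z_in = −jZ_0·cot(βl) = −jZ_0/tan(βl)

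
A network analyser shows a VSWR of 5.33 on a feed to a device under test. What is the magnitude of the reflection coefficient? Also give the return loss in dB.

|Γ| ≈ 0.684; return loss ≈ 3.3 dB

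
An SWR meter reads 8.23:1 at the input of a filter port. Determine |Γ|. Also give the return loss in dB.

|Γ| = (S − 1)/(S + 1) = (8.23 − 1)/(8.23 + 1) = 7.23/9.23
RL = −20·log₁₀|Γ| = −20·log₁₀(0.783)

|Γ| ≈ 0.783; return loss ≈ 2.12 dB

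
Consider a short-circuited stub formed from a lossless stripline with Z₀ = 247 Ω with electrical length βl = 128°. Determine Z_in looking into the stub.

tan(βl) = -1.28
For a short-circuited stub, Z_in = jZ_0·tan(βl)

Z_in ≈ −j316 Ω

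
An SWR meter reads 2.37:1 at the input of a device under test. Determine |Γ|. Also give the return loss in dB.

|Γ| ≈ 0.407; return loss ≈ 7.82 dB

|Γ| = (S − 1)/(S + 1) = (2.37 − 1)/(2.37 + 1) = 1.37/3.37
RL = −20·log₁₀|Γ| = −20·log₁₀(0.407)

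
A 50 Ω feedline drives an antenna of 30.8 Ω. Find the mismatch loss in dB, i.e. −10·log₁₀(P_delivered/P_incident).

mismatch loss ≈ 0.252 dB

Γ = (30.8 − 50)/(30.8 + 50) = -0.238
|Γ|² = 0.0565, so P_del/P_inc = 1 − |Γ|² = 0.944
ML = −10·log₁₀(1 − |Γ|²)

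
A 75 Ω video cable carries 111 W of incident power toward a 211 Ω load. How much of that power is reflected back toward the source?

Γ = (211 − 75)/(211 + 75) = 0.476
|Γ|² = 0.226
P_refl = |Γ|²·P_inc = 25.1 W, P_del = (1 − |Γ|²)·P_inc = 85.9 W

P_reflected ≈ 25.1 W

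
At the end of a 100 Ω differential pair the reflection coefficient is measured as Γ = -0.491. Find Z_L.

Z_L = Z_0·(1 + Γ)/(1 − Γ) = 100·(0.509)/(1.49)

Z_L ≈ 34.1 Ω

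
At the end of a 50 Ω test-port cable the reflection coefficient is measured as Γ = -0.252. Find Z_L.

Z_L = Z_0·(1 + Γ)/(1 − Γ) = 50·(0.748)/(1.25)

Z_L ≈ 29.9 Ω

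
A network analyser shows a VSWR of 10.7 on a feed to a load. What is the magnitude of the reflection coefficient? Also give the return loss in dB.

|Γ| ≈ 0.829; return loss ≈ 1.63 dB

|Γ| = (S − 1)/(S + 1) = (10.7 − 1)/(10.7 + 1) = 9.7/11.7
RL = −20·log₁₀|Γ| = −20·log₁₀(0.829)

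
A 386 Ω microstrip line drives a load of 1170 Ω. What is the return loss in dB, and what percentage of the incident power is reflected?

Γ = (1170 − 386)/(1170 + 386) = 0.504
RL = −20·log₁₀(0.504) = 5.95 dB
P_refl/P_inc = |Γ|² = 0.254

RL ≈ 5.95 dB; 25.4% of incident power reflected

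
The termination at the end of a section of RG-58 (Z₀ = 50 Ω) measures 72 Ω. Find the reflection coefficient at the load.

Γ = (Z_L − Z_0)/(Z_L + Z_0) = (72 − 50)/(72 + 50) = 22/122

Γ = 0.18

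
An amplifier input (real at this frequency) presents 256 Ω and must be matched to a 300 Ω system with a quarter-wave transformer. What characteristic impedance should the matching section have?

Z_qwt ≈ 277 Ω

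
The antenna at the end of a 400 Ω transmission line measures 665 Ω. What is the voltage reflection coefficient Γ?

Γ = 0.249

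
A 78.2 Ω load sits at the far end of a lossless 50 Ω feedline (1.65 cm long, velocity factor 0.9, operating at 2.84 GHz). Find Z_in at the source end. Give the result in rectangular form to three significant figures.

λ = v/f = 0.9·c / 2.84 GHz = 0.0951 m
βl = 2π·l/λ = 2π × 0.174 = 62.5°
tan(βl) = tan(62.5°) = 1.92
Z_in = Z_0·(Z_L + jZ_0·tanβl)/(Z_0 + jZ_L·tanβl)
     = 50·(78.2 + j96)/(50 + j150)

Z_in ≈ 36.6 − j13.9 Ω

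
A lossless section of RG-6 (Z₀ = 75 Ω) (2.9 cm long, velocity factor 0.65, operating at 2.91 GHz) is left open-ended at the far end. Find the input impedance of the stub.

λ = v/f = 0.65·c / 2.91 GHz = 0.067 m
βl = 2π·l/λ = 2π × 0.433 = 156°
tan(βl) = -0.449
For an open-ended stub, Z_in = −jZ_0·cot(βl) = −jZ_0/tan(βl)

Z_in ≈ +j167 Ω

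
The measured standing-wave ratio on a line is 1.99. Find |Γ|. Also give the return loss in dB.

|Γ| = (S − 1)/(S + 1) = (1.99 − 1)/(1.99 + 1) = 0.99/2.99
RL = −20·log₁₀|Γ| = −20·log₁₀(0.331)

|Γ| ≈ 0.331; return loss ≈ 9.6 dB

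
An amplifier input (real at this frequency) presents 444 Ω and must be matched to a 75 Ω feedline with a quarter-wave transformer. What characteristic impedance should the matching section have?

Z_qwt ≈ 182 Ω

Z_qwt = √(Z_0·R_L) = √(75 × 444) = √33300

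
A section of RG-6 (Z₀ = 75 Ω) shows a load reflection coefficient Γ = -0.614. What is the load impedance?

Z_L = Z_0·(1 + Γ)/(1 − Γ) = 75·(0.386)/(1.61)

Z_L ≈ 17.9 Ω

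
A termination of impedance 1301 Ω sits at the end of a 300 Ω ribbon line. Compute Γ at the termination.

Γ = (Z_L − Z_0)/(Z_L + Z_0) = (1301 − 300)/(1301 + 300) = 1001/1601

Γ = 0.625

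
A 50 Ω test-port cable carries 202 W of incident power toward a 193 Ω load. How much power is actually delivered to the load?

Γ = (193 − 50)/(193 + 50) = 0.588
|Γ|² = 0.346
P_refl = |Γ|²·P_inc = 70 W, P_del = (1 − |Γ|²)·P_inc = 132 W

P_delivered ≈ 132 W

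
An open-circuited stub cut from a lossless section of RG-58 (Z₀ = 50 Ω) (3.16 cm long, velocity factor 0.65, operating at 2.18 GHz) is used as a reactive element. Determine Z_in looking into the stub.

λ = v/f = 0.65·c / 2.18 GHz = 0.0894 m
βl = 2π·l/λ = 2π × 0.353 = 127°
tan(βl) = -1.32
For an open-circuited stub, Z_in = −jZ_0·cot(βl) = −jZ_0/tan(βl)

Z_in ≈ +j37.9 Ω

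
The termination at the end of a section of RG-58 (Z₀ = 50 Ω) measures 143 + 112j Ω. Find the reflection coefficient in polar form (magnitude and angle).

Γ ≈ 0.652 ∠ 20.2°

Γ = (Z_L − Z_0)/(Z_L + Z_0) = (93 + j112)/(193 + j112)
|Γ| = 146/223 = 0.652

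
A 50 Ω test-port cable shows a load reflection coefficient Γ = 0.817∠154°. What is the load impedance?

Z_L ≈ 5.3 + j11.4 Ω

Z_L = Z_0·(1 + Γ)/(1 − Γ) = 50·(0.266 + j0.358)/(1.73 − j0.358)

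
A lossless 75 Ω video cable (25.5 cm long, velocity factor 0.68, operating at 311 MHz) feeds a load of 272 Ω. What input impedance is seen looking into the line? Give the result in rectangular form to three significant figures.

λ = v/f = 0.68·c / 311 MHz = 0.656 m
βl = 2π·l/λ = 2π × 0.389 = 140°
tan(βl) = tan(140°) = -0.841
Z_in = Z_0·(Z_L + jZ_0·tanβl)/(Z_0 + jZ_L·tanβl)
     = 75·(272 − j63)/(75 − j229)

Z_in ≈ 45.1 + j74.4 Ω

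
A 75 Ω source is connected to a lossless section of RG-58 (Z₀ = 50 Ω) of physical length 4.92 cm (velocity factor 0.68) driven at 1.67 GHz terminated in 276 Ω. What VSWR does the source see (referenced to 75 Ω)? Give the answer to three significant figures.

λ = v/f = 0.68·c / 1.67 GHz = 0.122 m
βl = 2π·l/λ = 2π × 0.403 = 145°
tan(βl) = -0.7
Z_in = Z_0·(Z_L + jZ_0·tanβl)/(Z_0 + jZ_L·tanβl) = 25.8 + j64.7 Ω
Γ_s = (Z_in − Z_s)/(Z_in + Z_s) = (-49.2 + j64.7)/(101 + j64.7), |Γ_s| = 0.679
VSWR = (1 + |Γ_s|)/(1 − |Γ_s|)

VSWR ≈ 5.22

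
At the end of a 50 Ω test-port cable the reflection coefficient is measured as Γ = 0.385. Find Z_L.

Z_L = Z_0·(1 + Γ)/(1 − Γ) = 50·(1.39)/(0.615)

Z_L ≈ 113 Ω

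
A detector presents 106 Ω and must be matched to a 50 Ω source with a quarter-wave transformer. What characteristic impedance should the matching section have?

Z_qwt = √(Z_0·R_L) = √(50 × 106) = √5300

Z_qwt ≈ 72.8 Ω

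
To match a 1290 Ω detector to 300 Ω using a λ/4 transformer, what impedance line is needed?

Z_qwt = √(Z_0·R_L) = √(300 × 1290) = √387000

Z_qwt ≈ 622 Ω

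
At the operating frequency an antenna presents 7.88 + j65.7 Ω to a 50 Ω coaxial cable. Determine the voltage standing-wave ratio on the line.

Γ = (Z_L − Z_0)/(Z_L + Z_0) = (-42.12 + j65.7)/(57.88 + j65.7)
|Γ| = 78/87.6 = 0.891
VSWR = (1 + |Γ|)/(1 − |Γ|) = 1.89/0.109

VSWR ≈ 17.4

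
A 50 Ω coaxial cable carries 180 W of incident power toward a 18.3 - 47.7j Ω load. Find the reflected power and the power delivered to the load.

|Γ| = |(-31.7 − j47.7)/(68.3 − j47.7)| = 0.687
|Γ|² = 0.473
P_refl = |Γ|²·P_inc = 85.1 W, P_del = (1 − |Γ|²)·P_inc = 94.9 W

P_reflected ≈ 85.1 W; P_delivered ≈ 94.9 W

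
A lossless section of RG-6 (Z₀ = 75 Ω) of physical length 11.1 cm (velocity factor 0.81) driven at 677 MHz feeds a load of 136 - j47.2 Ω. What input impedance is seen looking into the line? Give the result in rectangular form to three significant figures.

λ = v/f = 0.81·c / 677 MHz = 0.359 m
βl = 2π·l/λ = 2π × 0.309 = 111°
tan(βl) = tan(111°) = -2.56
Z_in = Z_0·(Z_L + jZ_0·tanβl)/(Z_0 + jZ_L·tanβl)
     = 75·(136 − j239)/(-45.9 − j348)

Z_in ≈ 46.9 + j35.5 Ω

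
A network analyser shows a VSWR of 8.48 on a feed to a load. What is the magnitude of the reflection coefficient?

|Γ| ≈ 0.789

|Γ| = (S − 1)/(S + 1) = (8.48 − 1)/(8.48 + 1) = 7.48/9.48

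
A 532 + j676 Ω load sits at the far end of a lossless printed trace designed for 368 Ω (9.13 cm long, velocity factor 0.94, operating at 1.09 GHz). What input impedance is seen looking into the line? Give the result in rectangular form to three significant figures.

Z_in ≈ 94.8 + j108 Ω

λ = v/f = 0.94·c / 1.09 GHz = 0.259 m
βl = 2π·l/λ = 2π × 0.353 = 127°
tan(βl) = tan(127°) = -1.32
Z_in = Z_0·(Z_L + jZ_0·tanβl)/(Z_0 + jZ_L·tanβl)
     = 368·(532 + j188)/(1260 − j705)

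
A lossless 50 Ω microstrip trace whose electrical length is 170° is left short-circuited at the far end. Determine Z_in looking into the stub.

tan(βl) = -0.176
For a short-circuited stub, Z_in = jZ_0·tan(βl)

Z_in ≈ −j8.82 Ω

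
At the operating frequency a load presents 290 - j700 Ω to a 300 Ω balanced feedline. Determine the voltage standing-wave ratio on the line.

VSWR ≈ 7.5

Γ = (Z_L − Z_0)/(Z_L + Z_0) = (-10 − j700)/(590 − j700)
|Γ| = 700/915 = 0.765
VSWR = (1 + |Γ|)/(1 − |Γ|) = 1.76/0.235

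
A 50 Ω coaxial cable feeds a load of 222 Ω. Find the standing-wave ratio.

VSWR ≈ 4.44

Γ = (222 − 50)/(222 + 50) = 0.632
VSWR = (1 + 0.632)/(1 − 0.632)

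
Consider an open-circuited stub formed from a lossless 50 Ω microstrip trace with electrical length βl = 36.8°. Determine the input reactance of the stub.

X_in ≈ -66.8 Ω (capacitive)

tan(βl) = 0.748
For an open-circuited stub, Z_in = −jZ_0·cot(βl) = −jZ_0/tan(βl)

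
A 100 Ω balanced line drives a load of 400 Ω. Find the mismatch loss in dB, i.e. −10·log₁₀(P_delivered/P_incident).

mismatch loss ≈ 1.94 dB

Γ = (400 − 100)/(400 + 100) = 0.6
|Γ|² = 0.36, so P_del/P_inc = 1 − |Γ|² = 0.64
ML = −10·log₁₀(1 − |Γ|²)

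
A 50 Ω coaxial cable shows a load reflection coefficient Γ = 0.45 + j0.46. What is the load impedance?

Z_L ≈ 57 + j89.5 Ω

Z_L = Z_0·(1 + Γ)/(1 − Γ) = 50·(1.45 + j0.46)/(0.55 − j0.46)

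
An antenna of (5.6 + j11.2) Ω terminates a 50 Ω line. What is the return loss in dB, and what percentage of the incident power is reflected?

RL ≈ 1.86 dB; 65.2% of incident power reflected

Γ = (-44.4 + j11.2)/(55.6 + j11.2), |Γ| = 0.807
RL = −20·log₁₀(0.807) = 1.86 dB
P_refl/P_inc = |Γ|² = 0.652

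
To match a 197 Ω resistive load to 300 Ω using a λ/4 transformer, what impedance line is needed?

Z_qwt = √(Z_0·R_L) = √(300 × 197) = √59100

Z_qwt ≈ 243 Ω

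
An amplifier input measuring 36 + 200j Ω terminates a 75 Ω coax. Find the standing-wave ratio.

VSWR ≈ 17.3

Γ = (Z_L − Z_0)/(Z_L + Z_0) = (-39 + j200)/(111 + j200)
|Γ| = 204/229 = 0.891
VSWR = (1 + |Γ|)/(1 − |Γ|) = 1.89/0.109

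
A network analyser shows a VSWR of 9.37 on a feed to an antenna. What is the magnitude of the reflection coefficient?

|Γ| ≈ 0.807

|Γ| = (S − 1)/(S + 1) = (9.37 − 1)/(9.37 + 1) = 8.37/10.4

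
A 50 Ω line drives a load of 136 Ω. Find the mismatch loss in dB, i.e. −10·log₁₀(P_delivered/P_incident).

mismatch loss ≈ 1.04 dB

Γ = (136 − 50)/(136 + 50) = 0.462
|Γ|² = 0.214, so P_del/P_inc = 1 − |Γ|² = 0.786
ML = −10·log₁₀(1 − |Γ|²)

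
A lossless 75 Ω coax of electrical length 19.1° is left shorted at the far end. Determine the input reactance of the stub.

tan(βl) = 0.346
For a shorted stub, Z_in = jZ_0·tan(βl)

X_in ≈ 26 Ω (inductive)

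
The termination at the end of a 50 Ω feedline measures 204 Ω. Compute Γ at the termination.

Γ = 0.606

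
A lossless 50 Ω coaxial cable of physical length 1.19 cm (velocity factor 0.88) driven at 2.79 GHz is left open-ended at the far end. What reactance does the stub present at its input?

X_in ≈ -49.5 Ω (capacitive)

λ = v/f = 0.88·c / 2.79 GHz = 0.0946 m
βl = 2π·l/λ = 2π × 0.126 = 45.3°
tan(βl) = 1.01
For an open-ended stub, Z_in = −jZ_0·cot(βl) = −jZ_0/tan(βl)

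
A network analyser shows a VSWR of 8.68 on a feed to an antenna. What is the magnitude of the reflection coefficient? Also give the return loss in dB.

|Γ| ≈ 0.793; return loss ≈ 2.01 dB

|Γ| = (S − 1)/(S + 1) = (8.68 − 1)/(8.68 + 1) = 7.68/9.68
RL = −20·log₁₀|Γ| = −20·log₁₀(0.793)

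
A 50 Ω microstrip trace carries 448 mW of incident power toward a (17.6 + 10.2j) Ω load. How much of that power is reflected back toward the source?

|Γ| = |(-32.4 + j10.2)/(67.6 + j10.2)| = 0.497
|Γ|² = 0.247
P_refl = |Γ|²·P_inc = 111 mW, P_del = (1 − |Γ|²)·P_inc = 337 mW

P_reflected ≈ 111 mW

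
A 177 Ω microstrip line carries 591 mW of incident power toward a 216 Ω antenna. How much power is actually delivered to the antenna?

P_delivered ≈ 585 mW

Γ = (216 − 177)/(216 + 177) = 0.0992
|Γ|² = 0.00985
P_refl = |Γ|²·P_inc = 5.82 mW, P_del = (1 − |Γ|²)·P_inc = 585 mW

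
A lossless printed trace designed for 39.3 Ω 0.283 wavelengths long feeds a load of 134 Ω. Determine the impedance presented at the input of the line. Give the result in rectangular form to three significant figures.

βl = 2π × 0.283 = 102°
tan(βl) = tan(102°) = -4.75
Z_in = Z_0·(Z_L + jZ_0·tanβl)/(Z_0 + jZ_L·tanβl)
     = 39.3·(134 − j187)/(39.3 − j637)

Z_in ≈ 12 + j7.53 Ω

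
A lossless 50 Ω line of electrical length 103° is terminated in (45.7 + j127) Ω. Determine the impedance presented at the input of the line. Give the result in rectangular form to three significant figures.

Z_in ≈ 5.65 − j5.6 Ω

tan(βl) = tan(103°) = -4.33
Z_in = Z_0·(Z_L + jZ_0·tanβl)/(Z_0 + jZ_L·tanβl)
     = 50·(45.7 − j89.6)/(600 − j198)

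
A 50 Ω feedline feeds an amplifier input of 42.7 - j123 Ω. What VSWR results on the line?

Γ = (Z_L − Z_0)/(Z_L + Z_0) = (-7.3 − j123)/(92.7 − j123)
|Γ| = 123/154 = 0.8
VSWR = (1 + |Γ|)/(1 − |Γ|) = 1.8/0.2

VSWR ≈ 9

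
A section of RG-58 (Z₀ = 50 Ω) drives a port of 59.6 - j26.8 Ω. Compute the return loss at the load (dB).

Γ = (9.6 − j26.8)/(109.6 − j26.8), |Γ| = 0.252
RL = −20·log₁₀|Γ| = −20·log₁₀(0.252)

RL ≈ 12 dB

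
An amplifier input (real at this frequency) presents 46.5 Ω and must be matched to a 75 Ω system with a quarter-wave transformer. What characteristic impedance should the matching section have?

Z_qwt ≈ 59.1 Ω

Z_qwt = √(Z_0·R_L) = √(75 × 46.5) = √3488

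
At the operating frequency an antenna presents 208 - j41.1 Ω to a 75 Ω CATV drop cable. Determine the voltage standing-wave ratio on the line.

Γ = (Z_L − Z_0)/(Z_L + Z_0) = (133 − j41.1)/(283 − j41.1)
|Γ| = 139/286 = 0.487
VSWR = (1 + |Γ|)/(1 − |Γ|) = 1.49/0.513

VSWR ≈ 2.9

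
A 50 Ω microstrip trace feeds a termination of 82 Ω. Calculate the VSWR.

Γ = (82 − 50)/(82 + 50) = 0.242
VSWR = (1 + 0.242)/(1 − 0.242)

VSWR ≈ 1.64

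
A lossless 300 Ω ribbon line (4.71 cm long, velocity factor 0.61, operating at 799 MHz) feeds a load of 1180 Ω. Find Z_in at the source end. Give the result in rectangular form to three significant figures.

λ = v/f = 0.61·c / 799 MHz = 0.229 m
βl = 2π·l/λ = 2π × 0.206 = 74°
tan(βl) = tan(74°) = 3.49
Z_in = Z_0·(Z_L + jZ_0·tanβl)/(Z_0 + jZ_L·tanβl)
     = 300·(1180 + j1050)/(300 + j4120)

Z_in ≈ 82.1 − j79.9 Ω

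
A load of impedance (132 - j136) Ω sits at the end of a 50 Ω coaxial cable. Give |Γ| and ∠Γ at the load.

Γ ≈ 0.699 ∠ -22.1°

Γ = (Z_L − Z_0)/(Z_L + Z_0) = (82 − j136)/(182 − j136)
|Γ| = 159/227 = 0.699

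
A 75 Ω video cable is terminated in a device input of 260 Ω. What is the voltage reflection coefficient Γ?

Γ = (Z_L − Z_0)/(Z_L + Z_0) = (260 − 75)/(260 + 75) = 185/335

Γ = 0.552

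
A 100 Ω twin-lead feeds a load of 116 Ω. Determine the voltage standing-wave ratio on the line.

VSWR ≈ 1.16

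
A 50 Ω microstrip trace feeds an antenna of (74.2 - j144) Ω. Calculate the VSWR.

Γ = (Z_L − Z_0)/(Z_L + Z_0) = (24.2 − j144)/(124.2 − j144)
|Γ| = 146/190 = 0.768
VSWR = (1 + |Γ|)/(1 − |Γ|) = 1.77/0.232

VSWR ≈ 7.62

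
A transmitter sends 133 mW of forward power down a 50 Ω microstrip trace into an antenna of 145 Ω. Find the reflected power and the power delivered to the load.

Γ = (145 − 50)/(145 + 50) = 0.487
|Γ|² = 0.237
P_refl = |Γ|²·P_inc = 31.6 mW, P_del = (1 − |Γ|²)·P_inc = 101 mW

P_reflected ≈ 31.6 mW; P_delivered ≈ 101 mW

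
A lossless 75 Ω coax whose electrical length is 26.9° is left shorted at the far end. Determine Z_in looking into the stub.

tan(βl) = 0.507
For a shorted stub, Z_in = jZ_0·tan(βl)

Z_in ≈ +j38 Ω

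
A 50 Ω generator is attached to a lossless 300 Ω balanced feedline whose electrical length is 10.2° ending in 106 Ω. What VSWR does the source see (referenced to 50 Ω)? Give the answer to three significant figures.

VSWR ≈ 2.67

tan(βl) = 0.18
Z_in = Z_0·(Z_L + jZ_0·tanβl)/(Z_0 + jZ_L·tanβl) = 109 + j47 Ω
Γ_s = (Z_in − Z_s)/(Z_in + Z_s) = (59 + j47)/(159 + j47), |Γ_s| = 0.455
VSWR = (1 + |Γ_s|)/(1 − |Γ_s|)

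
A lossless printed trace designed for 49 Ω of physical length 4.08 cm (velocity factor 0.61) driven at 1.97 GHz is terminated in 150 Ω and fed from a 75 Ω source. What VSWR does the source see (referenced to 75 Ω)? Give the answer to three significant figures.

λ = v/f = 0.61·c / 1.97 GHz = 0.0929 m
βl = 2π·l/λ = 2π × 0.439 = 158°
tan(βl) = -0.402
Z_in = Z_0·(Z_L + jZ_0·tanβl)/(Z_0 + jZ_L·tanβl) = 69.4 + j65.6 Ω
Γ_s = (Z_in − Z_s)/(Z_in + Z_s) = (-5.65 + j65.6)/(144 + j65.6), |Γ_s| = 0.415
VSWR = (1 + |Γ_s|)/(1 − |Γ_s|)

VSWR ≈ 2.42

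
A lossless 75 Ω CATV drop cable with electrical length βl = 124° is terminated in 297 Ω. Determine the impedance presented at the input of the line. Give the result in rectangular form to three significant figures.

tan(βl) = tan(124°) = -1.48
Z_in = Z_0·(Z_L + jZ_0·tanβl)/(Z_0 + jZ_L·tanβl)
     = 75·(297 − j111)/(75 − j440)

Z_in ≈ 26.8 + j46 Ω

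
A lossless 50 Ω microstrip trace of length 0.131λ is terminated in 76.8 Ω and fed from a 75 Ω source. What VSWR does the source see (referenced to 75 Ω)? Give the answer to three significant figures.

βl = 2π × 0.131 = 47.2°
tan(βl) = 1.08
Z_in = Z_0·(Z_L + jZ_0·tanβl)/(Z_0 + jZ_L·tanβl) = 44.4 − j19.6 Ω
Γ_s = (Z_in − Z_s)/(Z_in + Z_s) = (-30.6 − j19.6)/(119 − j19.6), |Γ_s| = 0.301
VSWR = (1 + |Γ_s|)/(1 − |Γ_s|)

VSWR ≈ 1.86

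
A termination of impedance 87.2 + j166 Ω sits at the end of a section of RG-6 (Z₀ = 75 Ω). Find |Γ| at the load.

Γ = (Z_L − Z_0)/(Z_L + Z_0) = (12.2 + j166)/(162.2 + j166)
|Γ| = 166/232

|Γ| ≈ 0.717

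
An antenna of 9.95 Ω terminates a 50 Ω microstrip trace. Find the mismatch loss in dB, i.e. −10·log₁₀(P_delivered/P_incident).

Γ = (9.95 − 50)/(9.95 + 50) = -0.668
|Γ|² = 0.446, so P_del/P_inc = 1 − |Γ|² = 0.554
ML = −10·log₁₀(1 − |Γ|²)

mismatch loss ≈ 2.57 dB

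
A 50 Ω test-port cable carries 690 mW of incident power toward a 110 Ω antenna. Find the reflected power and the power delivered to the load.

Γ = (110 − 50)/(110 + 50) = 0.375
|Γ|² = 0.141
P_refl = |Γ|²·P_inc = 97 mW, P_del = (1 − |Γ|²)·P_inc = 593 mW

P_reflected ≈ 97 mW; P_delivered ≈ 593 mW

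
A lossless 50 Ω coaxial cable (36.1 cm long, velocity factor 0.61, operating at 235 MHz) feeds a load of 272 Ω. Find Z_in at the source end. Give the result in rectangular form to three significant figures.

λ = v/f = 0.61·c / 235 MHz = 0.779 m
βl = 2π·l/λ = 2π × 0.464 = 167°
tan(βl) = tan(167°) = -0.233
Z_in = Z_0·(Z_L + jZ_0·tanβl)/(Z_0 + jZ_L·tanβl)
     = 50·(272 − j11.6)/(50 − j63.4)

Z_in ≈ 110 + j128 Ω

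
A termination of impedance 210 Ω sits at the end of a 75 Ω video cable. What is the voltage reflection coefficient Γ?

Γ = 0.474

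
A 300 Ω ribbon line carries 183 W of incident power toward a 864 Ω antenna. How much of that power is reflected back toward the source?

Γ = (864 − 300)/(864 + 300) = 0.485
|Γ|² = 0.235
P_refl = |Γ|²·P_inc = 43 W, P_del = (1 − |Γ|²)·P_inc = 140 W

P_reflected ≈ 43 W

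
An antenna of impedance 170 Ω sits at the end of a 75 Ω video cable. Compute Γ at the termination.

Γ = (Z_L − Z_0)/(Z_L + Z_0) = (170 − 75)/(170 + 75) = 95/245

Γ = 0.388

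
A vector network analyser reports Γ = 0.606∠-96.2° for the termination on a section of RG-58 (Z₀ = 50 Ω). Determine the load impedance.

Z_L ≈ 21.1 − j40.2 Ω

Z_L = Z_0·(1 + Γ)/(1 − Γ) = 50·(0.935 − j0.602)/(1.07 + j0.602)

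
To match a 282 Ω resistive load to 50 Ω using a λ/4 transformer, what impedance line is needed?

Z_qwt = √(Z_0·R_L) = √(50 × 282) = √14100

Z_qwt ≈ 119 Ω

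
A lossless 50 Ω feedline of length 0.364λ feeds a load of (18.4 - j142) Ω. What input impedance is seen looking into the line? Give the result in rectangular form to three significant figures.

βl = 2π × 0.364 = 131°
tan(βl) = tan(131°) = -1.15
Z_in = Z_0·(Z_L + jZ_0·tanβl)/(Z_0 + jZ_L·tanβl)
     = 50·(18.4 − j199)/(-113 − j21.1)

Z_in ≈ 8.06 + j86.6 Ω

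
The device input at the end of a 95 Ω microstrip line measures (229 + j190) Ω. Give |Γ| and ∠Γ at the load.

Γ ≈ 0.619 ∠ 24.4°

Γ = (Z_L − Z_0)/(Z_L + Z_0) = (134 + j190)/(324 + j190)
|Γ| = 232/376 = 0.619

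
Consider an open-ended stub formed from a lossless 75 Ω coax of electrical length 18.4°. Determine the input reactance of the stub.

tan(βl) = 0.333
For an open-ended stub, Z_in = −jZ_0·cot(βl) = −jZ_0/tan(βl)

X_in ≈ -225 Ω (capacitive)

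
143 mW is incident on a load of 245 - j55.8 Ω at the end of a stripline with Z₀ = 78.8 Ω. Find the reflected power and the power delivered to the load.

P_reflected ≈ 40.7 mW; P_delivered ≈ 102 mW

|Γ| = |(166.2 − j55.8)/(323.8 − j55.8)| = 0.534
|Γ|² = 0.285
P_refl = |Γ|²·P_inc = 40.7 mW, P_del = (1 − |Γ|²)·P_inc = 102 mW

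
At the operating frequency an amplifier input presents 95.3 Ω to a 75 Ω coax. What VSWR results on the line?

VSWR ≈ 1.27

For a purely resistive load, VSWR = R_L/Z_0 or Z_0/R_L (whichever > 1) = 95.3/75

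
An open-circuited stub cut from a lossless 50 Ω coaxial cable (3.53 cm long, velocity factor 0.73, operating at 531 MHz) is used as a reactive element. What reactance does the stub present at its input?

λ = v/f = 0.73·c / 531 MHz = 0.412 m
βl = 2π·l/λ = 2π × 0.0856 = 30.8°
tan(βl) = 0.596
For an open-circuited stub, Z_in = −jZ_0·cot(βl) = −jZ_0/tan(βl)

X_in ≈ -83.8 Ω (capacitive)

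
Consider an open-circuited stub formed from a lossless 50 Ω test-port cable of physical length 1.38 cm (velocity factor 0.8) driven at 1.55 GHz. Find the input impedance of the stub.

Z_in ≈ −j79.8 Ω

λ = v/f = 0.8·c / 1.55 GHz = 0.155 m
βl = 2π·l/λ = 2π × 0.0891 = 32.1°
tan(βl) = 0.627
For an open-circuited stub, Z_in = −jZ_0·cot(βl) = −jZ_0/tan(βl)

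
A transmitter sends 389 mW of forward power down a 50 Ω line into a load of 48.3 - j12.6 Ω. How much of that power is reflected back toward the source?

|Γ| = |(-1.7 − j12.6)/(98.3 − j12.6)| = 0.128
|Γ|² = 0.0165
P_refl = |Γ|²·P_inc = 6.4 mW, P_del = (1 − |Γ|²)·P_inc = 383 mW

P_reflected ≈ 6.4 mW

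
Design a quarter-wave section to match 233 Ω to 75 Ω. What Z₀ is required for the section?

Z_qwt = √(Z_0·R_L) = √(75 × 233) = √17480

Z_qwt ≈ 132 Ω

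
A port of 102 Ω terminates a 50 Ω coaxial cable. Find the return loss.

RL ≈ 9.32 dB

Γ = (102 − 50)/(102 + 50) = 0.342
RL = −20·log₁₀|Γ| = −20·log₁₀(0.342)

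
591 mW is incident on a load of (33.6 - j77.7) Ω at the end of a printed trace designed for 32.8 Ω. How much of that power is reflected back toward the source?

P_reflected ≈ 342 mW

|Γ| = |(0.8 − j77.7)/(66.4 − j77.7)| = 0.76
|Γ|² = 0.578
P_refl = |Γ|²·P_inc = 342 mW, P_del = (1 − |Γ|²)·P_inc = 249 mW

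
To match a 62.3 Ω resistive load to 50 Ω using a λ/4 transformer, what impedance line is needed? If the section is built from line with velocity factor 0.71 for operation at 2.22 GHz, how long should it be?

Z_qwt = √(Z_0·R_L) = √(50 × 62.3) = √3115
λ = 0.71·c/f = 0.0959 m, so l = λ/4 = 0.024 m

Z_qwt ≈ 55.8 Ω; length ≈ 2.4 cm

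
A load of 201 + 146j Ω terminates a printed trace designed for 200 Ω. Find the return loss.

RL ≈ 9.32 dB

Γ = (1 + j146)/(401 + j146), |Γ| = 0.342
RL = −20·log₁₀|Γ| = −20·log₁₀(0.342)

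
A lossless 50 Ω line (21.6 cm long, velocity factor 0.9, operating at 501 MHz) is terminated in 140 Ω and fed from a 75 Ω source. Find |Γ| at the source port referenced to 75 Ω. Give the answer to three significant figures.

|Γ| ≈ 0.464

λ = v/f = 0.9·c / 501 MHz = 0.539 m
βl = 2π·l/λ = 2π × 0.401 = 144°
tan(βl) = -0.719
Z_in = Z_0·(Z_L + jZ_0·tanβl)/(Z_0 + jZ_L·tanβl) = 42 + j48.7 Ω
Γ_s = (Z_in − Z_s)/(Z_in + Z_s) = (-33 + j48.7)/(117 + j48.7), |Γ_s| = 0.464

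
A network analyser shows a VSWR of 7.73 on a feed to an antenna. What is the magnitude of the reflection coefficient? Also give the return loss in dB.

|Γ| = (S − 1)/(S + 1) = (7.73 − 1)/(7.73 + 1) = 6.73/8.73
RL = −20·log₁₀|Γ| = −20·log₁₀(0.771)

|Γ| ≈ 0.771; return loss ≈ 2.26 dB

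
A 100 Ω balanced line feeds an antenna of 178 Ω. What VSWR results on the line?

VSWR ≈ 1.78

Γ = (178 − 100)/(178 + 100) = 0.281
VSWR = (1 + 0.281)/(1 − 0.281)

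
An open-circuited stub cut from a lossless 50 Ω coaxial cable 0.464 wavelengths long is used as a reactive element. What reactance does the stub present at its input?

X_in ≈ 217 Ω (inductive)

βl = 2π × 0.464 = 167°
tan(βl) = -0.23
For an open-circuited stub, Z_in = −jZ_0·cot(βl) = −jZ_0/tan(βl)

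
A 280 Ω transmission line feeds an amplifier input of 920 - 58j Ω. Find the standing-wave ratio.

Γ = (Z_L − Z_0)/(Z_L + Z_0) = (640 − j58)/(1200 − j58)
|Γ| = 643/1200 = 0.535
VSWR = (1 + |Γ|)/(1 − |Γ|) = 1.53/0.465

VSWR ≈ 3.3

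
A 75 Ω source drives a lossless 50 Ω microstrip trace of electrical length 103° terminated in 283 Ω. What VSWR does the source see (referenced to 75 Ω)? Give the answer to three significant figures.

VSWR ≈ 8.26

tan(βl) = -4.33
Z_in = Z_0·(Z_L + jZ_0·tanβl)/(Z_0 + jZ_L·tanβl) = 9.29 + j11.2 Ω
Γ_s = (Z_in − Z_s)/(Z_in + Z_s) = (-65.7 + j11.2)/(84.3 + j11.2), |Γ_s| = 0.784
VSWR = (1 + |Γ_s|)/(1 − |Γ_s|)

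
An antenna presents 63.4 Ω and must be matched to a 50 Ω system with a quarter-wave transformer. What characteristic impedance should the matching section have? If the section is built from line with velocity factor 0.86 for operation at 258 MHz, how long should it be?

Z_qwt ≈ 56.3 Ω; length ≈ 25 cm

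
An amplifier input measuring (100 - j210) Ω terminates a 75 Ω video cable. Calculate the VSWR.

Γ = (Z_L − Z_0)/(Z_L + Z_0) = (25 − j210)/(175 − j210)
|Γ| = 211/273 = 0.774
VSWR = (1 + |Γ|)/(1 − |Γ|) = 1.77/0.226

VSWR ≈ 7.84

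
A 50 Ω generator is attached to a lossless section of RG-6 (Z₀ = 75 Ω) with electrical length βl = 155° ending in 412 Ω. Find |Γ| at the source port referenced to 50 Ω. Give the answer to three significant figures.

|Γ| ≈ 0.763

tan(βl) = -0.466
Z_in = Z_0·(Z_L + jZ_0·tanβl)/(Z_0 + jZ_L·tanβl) = 66.3 + j135 Ω
Γ_s = (Z_in − Z_s)/(Z_in + Z_s) = (16.3 + j135)/(116 + j135), |Γ_s| = 0.763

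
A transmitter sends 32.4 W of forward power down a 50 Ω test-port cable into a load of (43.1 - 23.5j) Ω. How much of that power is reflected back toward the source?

|Γ| = |(-6.9 − j23.5)/(93.1 − j23.5)| = 0.255
|Γ|² = 0.0651
P_refl = |Γ|²·P_inc = 2.11 W, P_del = (1 − |Γ|²)·P_inc = 30.3 W

P_reflected ≈ 2.11 W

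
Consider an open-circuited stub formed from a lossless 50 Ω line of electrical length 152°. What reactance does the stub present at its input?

X_in ≈ 94 Ω (inductive)

tan(βl) = -0.532
For an open-circuited stub, Z_in = −jZ_0·cot(βl) = −jZ_0/tan(βl)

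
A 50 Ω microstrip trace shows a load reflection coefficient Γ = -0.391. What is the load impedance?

Z_L = Z_0·(1 + Γ)/(1 − Γ) = 50·(0.609)/(1.39)

Z_L ≈ 21.9 Ω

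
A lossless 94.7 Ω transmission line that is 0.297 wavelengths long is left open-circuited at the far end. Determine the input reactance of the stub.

X_in ≈ 28.8 Ω (inductive)

βl = 2π × 0.297 = 107°
tan(βl) = -3.29
For an open-circuited stub, Z_in = −jZ_0·cot(βl) = −jZ_0/tan(βl)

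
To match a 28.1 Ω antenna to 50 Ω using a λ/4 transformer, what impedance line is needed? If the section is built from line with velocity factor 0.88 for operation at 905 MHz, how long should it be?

Z_qwt ≈ 37.5 Ω; length ≈ 7.29 cm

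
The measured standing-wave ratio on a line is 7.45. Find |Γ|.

|Γ| ≈ 0.763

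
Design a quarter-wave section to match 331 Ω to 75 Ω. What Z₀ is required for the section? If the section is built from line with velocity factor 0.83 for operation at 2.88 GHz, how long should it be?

Z_qwt = √(Z_0·R_L) = √(75 × 331) = √24820
λ = 0.83·c/f = 0.0865 m, so l = λ/4 = 0.0216 m

Z_qwt ≈ 158 Ω; length ≈ 2.16 cm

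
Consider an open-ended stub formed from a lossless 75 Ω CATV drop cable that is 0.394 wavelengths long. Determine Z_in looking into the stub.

Z_in ≈ +j95.4 Ω

βl = 2π × 0.394 = 142°
tan(βl) = -0.786
For an open-ended stub, Z_in = −jZ_0·cot(βl) = −jZ_0/tan(βl)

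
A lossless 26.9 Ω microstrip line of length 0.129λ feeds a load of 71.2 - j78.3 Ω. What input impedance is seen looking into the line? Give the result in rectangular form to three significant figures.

βl = 2π × 0.129 = 46.4°
tan(βl) = tan(46.4°) = 1.05
Z_in = Z_0·(Z_L + jZ_0·tanβl)/(Z_0 + jZ_L·tanβl)
     = 26.9·(71.2 − j50)/(109 + j74.9)

Z_in ≈ 6.19 − j16.6 Ω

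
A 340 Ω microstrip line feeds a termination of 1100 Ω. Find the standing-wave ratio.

VSWR ≈ 3.24

For a purely resistive load, VSWR = R_L/Z_0 or Z_0/R_L (whichever > 1) = 1100/340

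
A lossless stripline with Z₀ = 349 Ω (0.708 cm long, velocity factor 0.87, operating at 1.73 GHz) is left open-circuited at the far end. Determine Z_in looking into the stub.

Z_in ≈ −j1150 Ω

λ = v/f = 0.87·c / 1.73 GHz = 0.151 m
βl = 2π·l/λ = 2π × 0.0469 = 16.9°
tan(βl) = 0.304
For an open-circuited stub, Z_in = −jZ_0·cot(βl) = −jZ_0/tan(βl)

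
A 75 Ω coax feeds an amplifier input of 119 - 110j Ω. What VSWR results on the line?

Γ = (Z_L − Z_0)/(Z_L + Z_0) = (44 − j110)/(194 − j110)
|Γ| = 118/223 = 0.531
VSWR = (1 + |Γ|)/(1 − |Γ|) = 1.53/0.469

VSWR ≈ 3.27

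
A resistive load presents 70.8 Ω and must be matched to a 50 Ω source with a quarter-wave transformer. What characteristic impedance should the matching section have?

Z_qwt ≈ 59.5 Ω

Z_qwt = √(Z_0·R_L) = √(50 × 70.8) = √3540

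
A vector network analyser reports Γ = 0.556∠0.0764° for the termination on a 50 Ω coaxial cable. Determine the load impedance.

Z_L ≈ 175 + j0.376 Ω

Z_L = Z_0·(1 + Γ)/(1 − Γ) = 50·(1.56 + j0.000741)/(0.444 − j0.000741)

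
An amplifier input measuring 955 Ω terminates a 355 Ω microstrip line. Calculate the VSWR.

For a purely resistive load, VSWR = R_L/Z_0 or Z_0/R_L (whichever > 1) = 955/355

VSWR ≈ 2.69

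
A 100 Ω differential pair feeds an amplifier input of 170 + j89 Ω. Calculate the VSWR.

VSWR ≈ 2.32

Γ = (Z_L − Z_0)/(Z_L + Z_0) = (70 + j89)/(270 + j89)
|Γ| = 113/284 = 0.398
VSWR = (1 + |Γ|)/(1 − |Γ|) = 1.4/0.602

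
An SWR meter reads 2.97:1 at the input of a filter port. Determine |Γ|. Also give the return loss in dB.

|Γ| ≈ 0.496; return loss ≈ 6.09 dB

|Γ| = (S − 1)/(S + 1) = (2.97 − 1)/(2.97 + 1) = 1.97/3.97
RL = −20·log₁₀|Γ| = −20·log₁₀(0.496)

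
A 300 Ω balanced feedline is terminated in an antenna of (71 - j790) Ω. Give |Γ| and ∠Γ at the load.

Γ ≈ 0.942 ∠ -41.3°

Γ = (Z_L − Z_0)/(Z_L + Z_0) = (-229 − j790)/(371 − j790)
|Γ| = 823/873 = 0.942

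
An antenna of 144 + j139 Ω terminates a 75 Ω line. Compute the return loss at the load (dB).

Γ = (69 + j139)/(219 + j139), |Γ| = 0.598
RL = −20·log₁₀|Γ| = −20·log₁₀(0.598)

RL ≈ 4.46 dB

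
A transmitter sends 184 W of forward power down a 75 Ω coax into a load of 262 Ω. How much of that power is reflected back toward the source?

P_reflected ≈ 56.7 W

Γ = (262 − 75)/(262 + 75) = 0.555
|Γ|² = 0.308
P_refl = |Γ|²·P_inc = 56.7 W, P_del = (1 − |Γ|²)·P_inc = 127 W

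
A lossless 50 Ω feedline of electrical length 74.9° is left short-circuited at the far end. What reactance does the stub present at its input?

tan(βl) = 3.71
For a short-circuited stub, Z_in = jZ_0·tan(βl)

X_in ≈ 185 Ω (inductive)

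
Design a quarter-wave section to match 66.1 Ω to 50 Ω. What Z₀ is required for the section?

Z_qwt ≈ 57.5 Ω

Z_qwt = √(Z_0·R_L) = √(50 × 66.1) = √3305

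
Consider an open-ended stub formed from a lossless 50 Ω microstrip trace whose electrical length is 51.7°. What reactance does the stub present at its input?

X_in ≈ -39.5 Ω (capacitive)

tan(βl) = 1.27
For an open-ended stub, Z_in = −jZ_0·cot(βl) = −jZ_0/tan(βl)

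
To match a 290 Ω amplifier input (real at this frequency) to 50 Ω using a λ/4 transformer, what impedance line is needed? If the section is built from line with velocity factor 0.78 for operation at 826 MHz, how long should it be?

Z_qwt ≈ 120 Ω; length ≈ 7.08 cm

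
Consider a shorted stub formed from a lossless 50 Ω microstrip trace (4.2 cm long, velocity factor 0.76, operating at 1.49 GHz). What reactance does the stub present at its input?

X_in ≈ -323 Ω (capacitive)

λ = v/f = 0.76·c / 1.49 GHz = 0.153 m
βl = 2π·l/λ = 2π × 0.274 = 98.8°
tan(βl) = -6.45
For a shorted stub, Z_in = jZ_0·tan(βl)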